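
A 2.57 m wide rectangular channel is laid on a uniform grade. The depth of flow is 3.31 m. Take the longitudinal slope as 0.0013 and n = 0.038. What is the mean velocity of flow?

Flow area A = b·y = 2.57 × 3.31 = 8.507 m². Wetted perimeter P = b + 2y = 2.57 + 2×3.31 = 9.19 m.
Hydraulic radius R = A/P = 8.507/9.19 = 0.9256 m.
From Manning's equation, V = (1/n) R^(2/3) S^(1/2) = (1/0.038) × 0.9256^(2/3) × 0.0013^(1/2) = 0.901 m/s.

V = 0.901 m/s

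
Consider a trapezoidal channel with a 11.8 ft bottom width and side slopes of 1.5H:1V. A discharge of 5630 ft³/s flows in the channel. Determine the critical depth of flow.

y_c = 12.1 ft

At critical depth, Q² T / (g A³) = 1, i.e. A³/T = Q²/g = 5630²/32.2 = 984400.
At y = 14.7 ft: A³/T = 2204000 — too large.
At y = 9.45 ft: A³/T = 368400 — too small.
At y = 12.1 ft: A³/T = 989500 — matches.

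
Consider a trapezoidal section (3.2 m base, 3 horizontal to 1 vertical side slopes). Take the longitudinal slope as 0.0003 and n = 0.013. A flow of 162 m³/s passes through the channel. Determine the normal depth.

Manning's equation rearranged: A R^(2/3) = nQ / (1·√S) = 0.013 × 162 / (√0.0003) = 121.6.
Trying y = 3.19 m: A R^(2/3) = 58.99 — short.
Trying y = 4.77 m: A R^(2/3) = 154 — over.
Trying y = 4.33 m: A R^(2/3) = 121.9 — ≈ 121.6.

y_n = 4.33 m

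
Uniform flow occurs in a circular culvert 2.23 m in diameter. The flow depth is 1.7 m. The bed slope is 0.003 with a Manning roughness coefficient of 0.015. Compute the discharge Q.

Q = 8.97 m³/s

For a circular section of diameter D = 2.23 m at depth y = 1.7 m, the central angle is θ = 2 arccos(1 − 2y/D) = 4.246 rad. Then A = (D²/8)(θ − sin θ) = 3.195 m² and P = Dθ/2 = 4.735 m.
Hydraulic radius R = A/P = 3.195/4.735 = 0.6748 m.
Manning's equation: Q = (1/n) A R^(2/3) S^(1/2) = (1/0.015) × 3.195 × 0.6748^(2/3) × 0.003^(1/2) = 8.97 m³/s.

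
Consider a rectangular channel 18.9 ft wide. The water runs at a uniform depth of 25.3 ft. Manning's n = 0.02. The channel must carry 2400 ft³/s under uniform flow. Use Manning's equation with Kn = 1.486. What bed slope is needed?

S = 0.000349

Flow area A = b·y = 18.9 × 25.3 = 478.2 ft². Wetted perimeter P = b + 2y = 18.9 + 2×25.3 = 69.5 ft.
Hydraulic radius R = A/P = 478.2/69.5 = 6.88 ft.
From Manning's equation, S = [nQ / (1.486 A R^(2/3))]² = [0.02 × 2400 / (1.486 × 478.2 × 6.88^(2/3))]² = 0.000349.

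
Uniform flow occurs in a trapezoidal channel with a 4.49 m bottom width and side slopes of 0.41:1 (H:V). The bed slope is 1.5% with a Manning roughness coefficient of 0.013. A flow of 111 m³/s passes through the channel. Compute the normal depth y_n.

Manning's equation rearranged: A R^(2/3) = nQ / (1·√S) = 0.013 × 111 / (√0.015) = 11.78.
At y = 1.39 m: A R^(2/3) = 6.742 — low.
At y = 2.31 m: A R^(2/3) = 15.15 — high.
At y = 1.97 m: A R^(2/3) = 11.74 — close enough.

y_n = 1.97 m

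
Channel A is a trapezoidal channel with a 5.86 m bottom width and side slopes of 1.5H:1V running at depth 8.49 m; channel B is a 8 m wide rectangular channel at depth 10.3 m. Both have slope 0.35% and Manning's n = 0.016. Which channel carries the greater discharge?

channel A

Channel A: With bottom width b = 5.86 m and side slope z = 1.5: A = (b + zy)y = (5.86 + 1.5×8.49)×8.49 = 157.9 m²; P = b + 2y√(1+z²) = 5.86 + 2×8.49×1.803 = 36.47 m. Hydraulic radius R = A/P = 157.9/36.47 = 4.329 m. Q_A = (1/0.016)·157.9·4.329^(2/3)·√0.0035 = 1550 m³/s.
Channel B: Flow area A = b·y = 8 × 10.3 = 82.4 m². Wetted perimeter P = b + 2y = 8 + 2×10.3 = 28.6 m. Hydraulic radius R = A/P = 82.4/28.6 = 2.881 m. Q_B = (1/0.016)·82.4·2.881^(2/3)·√0.0035 = 616.9 m³/s.
Q_A = 1550 m³/s vs Q_B = 616.9 m³/s, so channel A carries more.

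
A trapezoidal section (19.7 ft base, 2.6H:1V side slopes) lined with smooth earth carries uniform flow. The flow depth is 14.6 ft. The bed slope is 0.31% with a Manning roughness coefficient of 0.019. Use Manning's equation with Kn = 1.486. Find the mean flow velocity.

With bottom width b = 19.7 ft and side slope z = 2.6: A = (b + zy)y = (19.7 + 2.6×14.6)×14.6 = 841.8 ft²; P = b + 2y√(1+z²) = 19.7 + 2×14.6×2.786 = 101 ft.
Hydraulic radius R = A/P = 841.8/101 = 8.332 ft.
From Manning's equation, V = (1.486/n) R^(2/3) S^(1/2) = (1.486/0.019) × 8.332^(2/3) × 0.0031^(1/2) = 17.9 ft/s.

V = 17.9 ft/s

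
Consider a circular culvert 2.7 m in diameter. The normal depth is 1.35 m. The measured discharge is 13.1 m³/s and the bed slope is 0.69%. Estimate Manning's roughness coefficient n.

For a circular section of diameter D = 2.7 m at depth y = 1.35 m, the central angle is θ = 2 arccos(1 − 2y/D) = 3.142 rad. Then A = (D²/8)(θ − sin θ) = 2.863 m² and P = Dθ/2 = 4.241 m.
Hydraulic radius R = A/P = 2.863/4.241 = 0.675 m.
Rearranging Manning's equation: n = (1/Q) A R^(2/3) S^(1/2) = (1/13.1) × 2.863 × 0.675^(2/3) × √0.0069 = 0.014.

n = 0.014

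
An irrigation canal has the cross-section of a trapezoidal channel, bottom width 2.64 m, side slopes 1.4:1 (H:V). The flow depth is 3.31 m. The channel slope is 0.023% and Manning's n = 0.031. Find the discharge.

Q = 16.9 m³/s

With bottom width b = 2.64 m and side slope z = 1.4: A = (b + zy)y = (2.64 + 1.4×3.31)×3.31 = 24.08 m²; P = b + 2y√(1+z²) = 2.64 + 2×3.31×1.72 = 14.03 m.
Hydraulic radius R = A/P = 24.08/14.03 = 1.716 m.
Manning's equation: Q = (1/n) A R^(2/3) S^(1/2) = (1/0.031) × 24.08 × 1.716^(2/3) × 0.00023^(1/2) = 16.9 m³/s.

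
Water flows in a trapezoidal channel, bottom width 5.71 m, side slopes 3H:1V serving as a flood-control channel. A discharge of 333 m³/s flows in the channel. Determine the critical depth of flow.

y_c = 3.95 m

At critical depth, Q² T / (g A³) = 1, i.e. A³/T = Q²/g = 333²/9.81 = 11300.
Trying y = 5.02 m: A³/T = 31640 — too large.
Trying y = 3.1 m: A³/T = 4144 — too small.
Trying y = 3.95 m: A³/T = 11350 — matches.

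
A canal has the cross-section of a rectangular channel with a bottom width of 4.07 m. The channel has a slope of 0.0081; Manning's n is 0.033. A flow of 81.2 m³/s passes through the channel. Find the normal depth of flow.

y_n = 5.6 m

Manning's equation rearranged: A R^(2/3) = nQ / (1·√S) = 0.033 × 81.2 / (√0.0081) = 29.77.
Trying y = 4.95 m: A R^(2/3) = 25.72 — low.
Trying y = 6.17 m: A R^(2/3) = 33.35 — high.
Trying y = 5.6 m: A R^(2/3) = 29.77 — matches.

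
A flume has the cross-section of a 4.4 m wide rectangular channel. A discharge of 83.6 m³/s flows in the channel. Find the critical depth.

y_c = 3.33 m

For a rectangular channel, critical depth y_c = (q²/g)^(1/3) where q = Q/b = 83.6/4.4 = 19 m²/s.
So y_c = (19²/9.81)^(1/3) = 3.33 m.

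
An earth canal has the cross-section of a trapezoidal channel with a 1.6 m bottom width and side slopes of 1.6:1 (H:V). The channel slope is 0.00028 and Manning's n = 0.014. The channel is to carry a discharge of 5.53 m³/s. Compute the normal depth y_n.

y_n = 1.41 m

Manning's equation rearranged: A R^(2/3) = nQ / (1·√S) = 0.014 × 5.53 / (√0.00028) = 4.627.
Trying y = 1.74 m: A R^(2/3) = 7.289 — high.
Trying y = 0.99 m: A R^(2/3) = 2.219 — low.
Trying y = 1.41 m: A R^(2/3) = 4.629 — close enough.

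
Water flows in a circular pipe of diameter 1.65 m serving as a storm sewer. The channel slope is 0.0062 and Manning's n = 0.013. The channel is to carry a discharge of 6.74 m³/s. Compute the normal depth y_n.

y_n = 1.27 m

Manning's equation rearranged: A R^(2/3) = nQ / (1·√S) = 0.013 × 6.74 / (√0.0062) = 1.113.
Try y = 1 m: A R^(2/3) = 0.8083 — too small.
Try y = 1.37 m: A R^(2/3) = 1.198 — too large.
Try y = 1.27 m: A R^(2/3) = 1.113 — matches.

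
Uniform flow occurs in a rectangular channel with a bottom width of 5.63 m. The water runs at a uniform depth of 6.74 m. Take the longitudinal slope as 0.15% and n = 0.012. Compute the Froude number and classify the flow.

Flow area A = b·y = 5.63 × 6.74 = 37.95 m². Wetted perimeter P = b + 2y = 5.63 + 2×6.74 = 19.11 m.
Hydraulic radius R = A/P = 37.95/19.11 = 1.986 m.
V = (1/n) R^(2/3) √S = (1/0.012) × 1.986^(2/3) × √0.0015 = 5.099 m/s. Hydraulic depth D_h = A/T = 37.95/5.63 = 6.74 m.
Froude number Fr = V/√(g·D_h) = 5.099/√(9.81×6.74) = 0.627, which is less than 1, so the flow is subcritical.

subcritical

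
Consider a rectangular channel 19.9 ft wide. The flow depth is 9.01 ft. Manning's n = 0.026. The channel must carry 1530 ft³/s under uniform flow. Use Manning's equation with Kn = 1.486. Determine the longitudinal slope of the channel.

S = 0.00281

Flow area A = b·y = 19.9 × 9.01 = 179.3 ft². Wetted perimeter P = b + 2y = 19.9 + 2×9.01 = 37.92 ft.
Hydraulic radius R = A/P = 179.3/37.92 = 4.728 ft.
From Manning's equation, S = [nQ / (1.486 A R^(2/3))]² = [0.026 × 1530 / (1.486 × 179.3 × 4.728^(2/3))]² = 0.00281.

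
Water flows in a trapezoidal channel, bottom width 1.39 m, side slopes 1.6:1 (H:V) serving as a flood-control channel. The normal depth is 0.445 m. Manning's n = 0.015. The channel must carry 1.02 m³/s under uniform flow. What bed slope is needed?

S = 0.0013

With bottom width b = 1.39 m and side slope z = 1.6: A = (b + zy)y = (1.39 + 1.6×0.445)×0.445 = 0.9354 m²; P = b + 2y√(1+z²) = 1.39 + 2×0.445×1.887 = 3.069 m.
Hydraulic radius R = A/P = 0.9354/3.069 = 0.3048 m.
From Manning's equation, S = [nQ / (1 A R^(2/3))]² = [0.015 × 1.02 / (1 × 0.9354 × 0.3048^(2/3))]² = 0.0013.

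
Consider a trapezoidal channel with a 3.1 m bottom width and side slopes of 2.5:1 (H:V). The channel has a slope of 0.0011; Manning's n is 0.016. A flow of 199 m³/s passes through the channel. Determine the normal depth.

Manning's equation rearranged: A R^(2/3) = nQ / (1·√S) = 0.016 × 199 / (√0.0011) = 96.
At y = 3.44 m: A R^(2/3) = 60.9 — too small.
At y = 4.84 m: A R^(2/3) = 136.3 — too large.
At y = 4.18 m: A R^(2/3) = 96.14 — ≈ 96.

y_n = 4.18 m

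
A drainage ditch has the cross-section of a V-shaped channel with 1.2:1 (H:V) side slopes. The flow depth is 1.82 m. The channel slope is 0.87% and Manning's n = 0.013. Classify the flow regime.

For a triangular section with side slope z = 1.2: A = zy² = 1.2×1.82² = 3.975 m²; P = 2y√(1+z²) = 2×1.82×1.562 = 5.686 m.
Hydraulic radius R = A/P = 3.975/5.686 = 0.6991 m.
V = (1/n) R^(2/3) √S = (1/0.013) × 0.6991^(2/3) × √0.0087 = 5.652 m/s. Hydraulic depth D_h = A/T = 3.975/4.368 = 0.91 m.
Froude number Fr = V/√(g·D_h) = 5.652/√(9.81×0.91) = 1.89, which is greater than 1, so the flow is supercritical.

supercritical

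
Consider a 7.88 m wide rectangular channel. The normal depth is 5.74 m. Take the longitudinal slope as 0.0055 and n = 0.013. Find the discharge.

Q = 454 m³/s

Flow area A = b·y = 7.88 × 5.74 = 45.23 m². Wetted perimeter P = b + 2y = 7.88 + 2×5.74 = 19.36 m.
Hydraulic radius R = A/P = 45.23/19.36 = 2.336 m.
Manning's equation: Q = (1/n) A R^(2/3) S^(1/2) = (1/0.013) × 45.23 × 2.336^(2/3) × 0.0055^(1/2) = 454 m³/s.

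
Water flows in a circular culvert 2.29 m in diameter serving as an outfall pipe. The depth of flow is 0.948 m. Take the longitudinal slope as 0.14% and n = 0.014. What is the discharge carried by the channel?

For a circular section of diameter D = 2.29 m at depth y = 0.948 m, the central angle is θ = 2 arccos(1 − 2y/D) = 2.796 rad. Then A = (D²/8)(θ − sin θ) = 1.61 m² and P = Dθ/2 = 3.201 m.
Hydraulic radius R = A/P = 1.61/3.201 = 0.5031 m.
Manning's equation: Q = (1/n) A R^(2/3) S^(1/2) = (1/0.014) × 1.61 × 0.5031^(2/3) × 0.0014^(1/2) = 2.72 m³/s.

Q = 2.72 m³/s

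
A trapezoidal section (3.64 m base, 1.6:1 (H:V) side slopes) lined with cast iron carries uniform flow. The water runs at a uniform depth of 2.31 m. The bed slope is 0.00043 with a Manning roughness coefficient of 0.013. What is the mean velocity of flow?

With bottom width b = 3.64 m and side slope z = 1.6: A = (b + zy)y = (3.64 + 1.6×2.31)×2.31 = 16.95 m²; P = b + 2y√(1+z²) = 3.64 + 2×2.31×1.887 = 12.36 m.
Hydraulic radius R = A/P = 16.95/12.36 = 1.371 m.
From Manning's equation, V = (1/n) R^(2/3) S^(1/2) = (1/0.013) × 1.371^(2/3) × 0.00043^(1/2) = 1.97 m/s.

V = 1.97 m/s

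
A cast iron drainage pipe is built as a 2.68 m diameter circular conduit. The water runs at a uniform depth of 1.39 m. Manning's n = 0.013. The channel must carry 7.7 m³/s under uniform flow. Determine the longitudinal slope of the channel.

For a circular section of diameter D = 2.68 m at depth y = 1.39 m, the central angle is θ = 2 arccos(1 − 2y/D) = 3.216 rad. Then A = (D²/8)(θ − sin θ) = 2.954 m² and P = Dθ/2 = 4.31 m.
Hydraulic radius R = A/P = 2.954/4.31 = 0.6855 m.
From Manning's equation, S = [nQ / (1 A R^(2/3))]² = [0.013 × 7.7 / (1 × 2.954 × 0.6855^(2/3))]² = 0.0019.

S = 0.0019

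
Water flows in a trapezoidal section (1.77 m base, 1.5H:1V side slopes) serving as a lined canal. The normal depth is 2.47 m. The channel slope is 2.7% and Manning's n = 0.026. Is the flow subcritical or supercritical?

With bottom width b = 1.77 m and side slope z = 1.5: A = (b + zy)y = (1.77 + 1.5×2.47)×2.47 = 13.52 m²; P = b + 2y√(1+z²) = 1.77 + 2×2.47×1.803 = 10.68 m.
Hydraulic radius R = A/P = 13.52/10.68 = 1.267 m.
V = (1/n) R^(2/3) √S = (1/0.026) × 1.267^(2/3) × √0.027 = 7.399 m/s. Hydraulic depth D_h = A/T = 13.52/9.18 = 1.473 m.
Froude number Fr = V/√(g·D_h) = 7.399/√(9.81×1.473) = 1.95, which is greater than 1, so the flow is supercritical.

supercritical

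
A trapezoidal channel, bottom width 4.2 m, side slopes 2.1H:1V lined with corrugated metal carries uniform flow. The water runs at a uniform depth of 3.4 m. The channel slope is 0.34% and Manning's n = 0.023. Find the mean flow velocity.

With bottom width b = 4.2 m and side slope z = 2.1: A = (b + zy)y = (4.2 + 2.1×3.4)×3.4 = 38.56 m²; P = b + 2y√(1+z²) = 4.2 + 2×3.4×2.326 = 20.02 m.
Hydraulic radius R = A/P = 38.56/20.02 = 1.926 m.
From Manning's equation, V = (1/n) R^(2/3) S^(1/2) = (1/0.023) × 1.926^(2/3) × 0.0034^(1/2) = 3.92 m/s.

V = 3.92 m/s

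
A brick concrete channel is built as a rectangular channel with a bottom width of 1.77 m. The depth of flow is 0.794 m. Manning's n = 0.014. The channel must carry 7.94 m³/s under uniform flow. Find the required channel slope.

Flow area A = b·y = 1.77 × 0.794 = 1.405 m². Wetted perimeter P = b + 2y = 1.77 + 2×0.794 = 3.358 m.
Hydraulic radius R = A/P = 1.405/3.358 = 0.4185 m.
From Manning's equation, S = [nQ / (1 A R^(2/3))]² = [0.014 × 7.94 / (1 × 1.405 × 0.4185^(2/3))]² = 0.02.

S = 0.02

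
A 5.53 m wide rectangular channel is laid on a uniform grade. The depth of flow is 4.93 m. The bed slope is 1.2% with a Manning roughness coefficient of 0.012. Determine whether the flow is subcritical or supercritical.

supercritical

Flow area A = b·y = 5.53 × 4.93 = 27.26 m². Wetted perimeter P = b + 2y = 5.53 + 2×4.93 = 15.39 m.
Hydraulic radius R = A/P = 27.26/15.39 = 1.771 m.
V = (1/n) R^(2/3) √S = (1/0.012) × 1.771^(2/3) × √0.012 = 13.36 m/s. Hydraulic depth D_h = A/T = 27.26/5.53 = 4.93 m.
Froude number Fr = V/√(g·D_h) = 13.36/√(9.81×4.93) = 1.92, which is greater than 1, so the flow is supercritical.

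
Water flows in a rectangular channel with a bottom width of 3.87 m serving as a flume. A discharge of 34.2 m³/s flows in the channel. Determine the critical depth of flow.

For a rectangular channel, critical depth y_c = (q²/g)^(1/3) where q = Q/b = 34.2/3.87 = 8.837 m²/s.
So y_c = (8.837²/9.81)^(1/3) = 2 m.

y_c = 2 m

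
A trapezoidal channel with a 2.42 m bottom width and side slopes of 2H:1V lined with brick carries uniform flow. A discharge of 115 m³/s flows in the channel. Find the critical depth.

At critical depth, Q² T / (g A³) = 1, i.e. A³/T = Q²/g = 115²/9.81 = 1348.
At y = 2.53 m: A³/T = 540.5 — short.
At y = 3.13 m: A³/T = 1342 — close enough.

y_c = 3.13 m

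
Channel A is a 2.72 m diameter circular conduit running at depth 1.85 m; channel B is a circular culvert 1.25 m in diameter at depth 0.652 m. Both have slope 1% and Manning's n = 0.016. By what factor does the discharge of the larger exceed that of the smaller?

Channel A: For a circular section of diameter D = 2.72 m at depth y = 1.85 m, the central angle is θ = 2 arccos(1 − 2y/D) = 3.879 rad. Then A = (D²/8)(θ − sin θ) = 4.209 m² and P = Dθ/2 = 5.275 m. Hydraulic radius R = A/P = 4.209/5.275 = 0.7978 m. Q_A = (1/0.016)·4.209·0.7978^(2/3)·√0.01 = 22.63 m³/s.
Channel B: For a circular section of diameter D = 1.25 m at depth y = 0.652 m, the central angle is θ = 2 arccos(1 − 2y/D) = 3.228 rad. Then A = (D²/8)(θ − sin θ) = 0.6473 m² and P = Dθ/2 = 2.018 m. Hydraulic radius R = A/P = 0.6473/2.018 = 0.3209 m. Q_B = (1/0.016)·0.6473·0.3209^(2/3)·√0.01 = 1.896 m³/s.
The larger discharge is 22.63 m³/s and the smaller is 1.896 m³/s; the ratio is 11.9.

11.9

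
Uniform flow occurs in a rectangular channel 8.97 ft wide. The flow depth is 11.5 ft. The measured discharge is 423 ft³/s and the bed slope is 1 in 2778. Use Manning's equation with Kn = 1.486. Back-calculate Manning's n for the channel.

Flow area A = b·y = 8.97 × 11.5 = 103.2 ft². Wetted perimeter P = b + 2y = 8.97 + 2×11.5 = 31.97 ft.
Hydraulic radius R = A/P = 103.2/31.97 = 3.227 ft.
Rearranging Manning's equation: n = (1.486/Q) A R^(2/3) S^(1/2) = (1.486/423) × 103.2 × 3.227^(2/3) × √0.00036 = 0.015.

n = 0.015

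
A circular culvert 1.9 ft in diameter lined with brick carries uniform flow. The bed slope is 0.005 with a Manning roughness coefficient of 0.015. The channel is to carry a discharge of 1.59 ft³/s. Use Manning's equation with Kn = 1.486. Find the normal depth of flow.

Manning's equation rearranged: A R^(2/3) = nQ / (1.486·√S) = 0.015 × 1.59 / (1.486 × √0.005) = 0.227.
Trying y = 0.543 ft: A R^(2/3) = 0.3076 — too large.
Trying y = 0.356 ft: A R^(2/3) = 0.1324 — too small.
Trying y = 0.465 ft: A R^(2/3) = 0.2267 — close enough.

y_n = 0.465 ft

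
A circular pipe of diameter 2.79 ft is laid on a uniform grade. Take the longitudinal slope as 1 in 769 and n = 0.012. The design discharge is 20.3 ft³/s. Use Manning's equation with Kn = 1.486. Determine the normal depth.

y_n = 2.16 ft

Manning's equation rearranged: A R^(2/3) = nQ / (1.486·√S) = 0.012 × 20.3 / (1.486 × √0.0013) = 4.546.
Trying y = 2.52 ft: A R^(2/3) = 5.132 — over.
Trying y = 1.47 ft: A R^(2/3) = 2.625 — short.
Trying y = 2.16 ft: A R^(2/3) = 4.544 — matches.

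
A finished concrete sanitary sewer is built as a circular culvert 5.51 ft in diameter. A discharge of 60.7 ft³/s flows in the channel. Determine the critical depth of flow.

y_c = 2.13 ft

At critical depth, Q² T / (g A³) = 1, i.e. A³/T = Q²/g = 60.7²/32.2 = 114.4.
At y = 2.42 ft: A³/T = 187.3 — over.
At y = 2.13 ft: A³/T = 114.8 — close enough.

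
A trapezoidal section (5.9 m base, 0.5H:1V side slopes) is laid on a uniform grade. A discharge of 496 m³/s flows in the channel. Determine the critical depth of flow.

y_c = 7.25 m

At critical depth, Q² T / (g A³) = 1, i.e. A³/T = Q²/g = 496²/9.81 = 25080.
Try y = 5.87 m: A³/T = 11850 — low.
Try y = 8.5 m: A³/T = 44600 — high.
Try y = 7.25 m: A³/T = 25040 — close enough.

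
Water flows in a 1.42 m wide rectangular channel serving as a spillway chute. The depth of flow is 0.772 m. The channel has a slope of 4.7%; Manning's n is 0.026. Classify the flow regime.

supercritical

Flow area A = b·y = 1.42 × 0.772 = 1.096 m². Wetted perimeter P = b + 2y = 1.42 + 2×0.772 = 2.964 m.
Hydraulic radius R = A/P = 1.096/2.964 = 0.3699 m.
V = (1/n) R^(2/3) √S = (1/0.026) × 0.3699^(2/3) × √0.047 = 4.296 m/s. Hydraulic depth D_h = A/T = 1.096/1.42 = 0.772 m.
Froude number Fr = V/√(g·D_h) = 4.296/√(9.81×0.772) = 1.56, which is greater than 1, so the flow is supercritical.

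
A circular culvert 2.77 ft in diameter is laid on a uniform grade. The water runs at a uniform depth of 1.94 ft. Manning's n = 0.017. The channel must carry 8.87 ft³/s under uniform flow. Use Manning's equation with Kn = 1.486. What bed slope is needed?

For a circular section of diameter D = 2.77 ft at depth y = 1.94 ft, the central angle is θ = 2 arccos(1 − 2y/D) = 3.966 rad. Then A = (D²/8)(θ − sin θ) = 4.508 ft² and P = Dθ/2 = 5.493 ft.
Hydraulic radius R = A/P = 4.508/5.493 = 0.8207 ft.
From Manning's equation, S = [nQ / (1.486 A R^(2/3))]² = [0.017 × 8.87 / (1.486 × 4.508 × 0.8207^(2/3))]² = 0.000659.

S = 0.000659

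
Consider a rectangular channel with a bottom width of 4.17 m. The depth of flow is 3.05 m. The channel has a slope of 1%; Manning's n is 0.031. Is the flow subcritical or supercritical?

Flow area A = b·y = 4.17 × 3.05 = 12.72 m². Wetted perimeter P = b + 2y = 4.17 + 2×3.05 = 10.27 m.
Hydraulic radius R = A/P = 12.72/10.27 = 1.238 m.
V = (1/n) R^(2/3) √S = (1/0.031) × 1.238^(2/3) × √0.01 = 3.72 m/s. Hydraulic depth D_h = A/T = 12.72/4.17 = 3.05 m.
Froude number Fr = V/√(g·D_h) = 3.72/√(9.81×3.05) = 0.68, which is less than 1, so the flow is subcritical.

subcritical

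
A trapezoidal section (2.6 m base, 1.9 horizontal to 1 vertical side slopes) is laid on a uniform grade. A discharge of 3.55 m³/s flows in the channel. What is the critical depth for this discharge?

At critical depth, Q² T / (g A³) = 1, i.e. A³/T = Q²/g = 3.55²/9.81 = 1.285.
Trying y = 0.645 m: A³/T = 2.974 — over.
Trying y = 0.443 m: A³/T = 0.8274 — short.
Trying y = 0.505 m: A³/T = 1.285 — ≈ 1.285.

y_c = 0.505 m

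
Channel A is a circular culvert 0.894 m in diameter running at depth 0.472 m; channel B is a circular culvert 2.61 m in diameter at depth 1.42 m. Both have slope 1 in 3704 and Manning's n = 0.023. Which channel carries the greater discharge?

channel B

Channel A: For a circular section of diameter D = 0.894 m at depth y = 0.472 m, the central angle is θ = 2 arccos(1 − 2y/D) = 3.254 rad. Then A = (D²/8)(θ − sin θ) = 0.3362 m² and P = Dθ/2 = 1.454 m. Hydraulic radius R = A/P = 0.3362/1.454 = 0.2312 m. Q_A = (1/0.023)·0.3362·0.2312^(2/3)·√0.00027 = 0.09047 m³/s.
Channel B: For a circular section of diameter D = 2.61 m at depth y = 1.42 m, the central angle is θ = 2 arccos(1 − 2y/D) = 3.318 rad. Then A = (D²/8)(θ − sin θ) = 2.975 m² and P = Dθ/2 = 4.33 m. Hydraulic radius R = A/P = 2.975/4.33 = 0.687 m. Q_B = (1/0.023)·2.975·0.687^(2/3)·√0.00027 = 1.655 m³/s.
Q_A = 0.09047 m³/s vs Q_B = 1.655 m³/s, so channel B carries more.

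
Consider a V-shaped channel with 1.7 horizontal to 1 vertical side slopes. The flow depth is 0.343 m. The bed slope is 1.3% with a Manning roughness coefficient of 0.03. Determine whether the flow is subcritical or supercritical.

subcritical

For a triangular section with side slope z = 1.7: A = zy² = 1.7×0.343² = 0.2 m²; P = 2y√(1+z²) = 2×0.343×1.972 = 1.353 m.
Hydraulic radius R = A/P = 0.2/1.353 = 0.1478 m.
V = (1/n) R^(2/3) √S = (1/0.03) × 0.1478^(2/3) × √0.013 = 1.063 m/s. Hydraulic depth D_h = A/T = 0.2/1.166 = 0.1715 m.
Froude number Fr = V/√(g·D_h) = 1.063/√(9.81×0.1715) = 0.819, which is less than 1, so the flow is subcritical.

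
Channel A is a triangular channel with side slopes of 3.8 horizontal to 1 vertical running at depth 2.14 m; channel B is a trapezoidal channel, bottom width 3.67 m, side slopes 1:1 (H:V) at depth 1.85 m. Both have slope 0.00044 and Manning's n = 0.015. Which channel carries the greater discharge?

Channel A: For a triangular section with side slope z = 3.8: A = zy² = 3.8×2.14² = 17.4 m²; P = 2y√(1+z²) = 2×2.14×3.929 = 16.82 m. Hydraulic radius R = A/P = 17.4/16.82 = 1.035 m. Q_A = (1/0.015)·17.4·1.035^(2/3)·√0.00044 = 24.9 m³/s.
Channel B: With bottom width b = 3.67 m and side slope z = 1: A = (b + zy)y = (3.67 + 1×1.85)×1.85 = 10.21 m²; P = b + 2y√(1+z²) = 3.67 + 2×1.85×1.414 = 8.903 m. Hydraulic radius R = A/P = 10.21/8.903 = 1.147 m. Q_B = (1/0.015)·10.21·1.147^(2/3)·√0.00044 = 15.65 m³/s.
Q_A = 24.9 m³/s vs Q_B = 15.65 m³/s, so channel A carries more.

channel A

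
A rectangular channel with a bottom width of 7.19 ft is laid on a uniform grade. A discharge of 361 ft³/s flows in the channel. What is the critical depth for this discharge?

y_c = 4.28 ft

For a rectangular channel, critical depth y_c = (q²/g)^(1/3) where q = Q/b = 361/7.19 = 50.21 ft²/s.
So y_c = (50.21²/32.2)^(1/3) = 4.28 ft.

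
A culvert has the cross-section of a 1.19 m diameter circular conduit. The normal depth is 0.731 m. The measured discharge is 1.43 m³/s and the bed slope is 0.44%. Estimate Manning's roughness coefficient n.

n = 0.016

For a circular section of diameter D = 1.19 m at depth y = 0.731 m, the central angle is θ = 2 arccos(1 − 2y/D) = 3.603 rad. Then A = (D²/8)(θ − sin θ) = 0.7165 m² and P = Dθ/2 = 2.144 m.
Hydraulic radius R = A/P = 0.7165/2.144 = 0.3342 m.
Rearranging Manning's equation: n = (1/Q) A R^(2/3) S^(1/2) = (1/1.43) × 0.7165 × 0.3342^(2/3) × √0.0044 = 0.016.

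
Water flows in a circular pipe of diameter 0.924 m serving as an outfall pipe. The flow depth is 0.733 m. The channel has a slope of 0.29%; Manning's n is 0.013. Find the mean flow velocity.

For a circular section of diameter D = 0.924 m at depth y = 0.733 m, the central angle is θ = 2 arccos(1 − 2y/D) = 4.395 rad. Then A = (D²/8)(θ − sin θ) = 0.5705 m² and P = Dθ/2 = 2.031 m.
Hydraulic radius R = A/P = 0.5705/2.031 = 0.2809 m.
From Manning's equation, V = (1/n) R^(2/3) S^(1/2) = (1/0.013) × 0.2809^(2/3) × 0.0029^(1/2) = 1.78 m/s.

V = 1.78 m/s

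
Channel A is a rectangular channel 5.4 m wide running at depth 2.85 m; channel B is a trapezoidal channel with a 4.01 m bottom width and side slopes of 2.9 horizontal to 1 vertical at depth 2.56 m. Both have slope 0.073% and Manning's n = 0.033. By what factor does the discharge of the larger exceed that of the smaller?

1.99

Channel A: Flow area A = b·y = 5.4 × 2.85 = 15.39 m². Wetted perimeter P = b + 2y = 5.4 + 2×2.85 = 11.1 m. Hydraulic radius R = A/P = 15.39/11.1 = 1.386 m. Q_A = (1/0.033)·15.39·1.386^(2/3)·√0.00073 = 15.67 m³/s.
Channel B: With bottom width b = 4.01 m and side slope z = 2.9: A = (b + zy)y = (4.01 + 2.9×2.56)×2.56 = 29.27 m²; P = b + 2y√(1+z²) = 4.01 + 2×2.56×3.068 = 19.72 m. Hydraulic radius R = A/P = 29.27/19.72 = 1.485 m. Q_B = (1/0.033)·29.27·1.485^(2/3)·√0.00073 = 31.19 m³/s.
The larger discharge is 31.19 m³/s and the smaller is 15.67 m³/s; the ratio is 1.99.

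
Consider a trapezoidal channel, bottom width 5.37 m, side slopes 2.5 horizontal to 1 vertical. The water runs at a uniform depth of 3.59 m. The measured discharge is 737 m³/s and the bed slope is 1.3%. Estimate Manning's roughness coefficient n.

With bottom width b = 5.37 m and side slope z = 2.5: A = (b + zy)y = (5.37 + 2.5×3.59)×3.59 = 51.5 m²; P = b + 2y√(1+z²) = 5.37 + 2×3.59×2.693 = 24.7 m.
Hydraulic radius R = A/P = 51.5/24.7 = 2.085 m.
Rearranging Manning's equation: n = (1/Q) A R^(2/3) S^(1/2) = (1/737) × 51.5 × 2.085^(2/3) × √0.013 = 0.013.

n = 0.013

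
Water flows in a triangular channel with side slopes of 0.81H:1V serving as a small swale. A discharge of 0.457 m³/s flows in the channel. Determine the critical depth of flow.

y_c = 0.579 m

At critical depth, Q² T / (g A³) = 1, i.e. A³/T = Q²/g = 0.457²/9.81 = 0.02129.
At y = 0.496 m: A³/T = 0.009848 — short.
At y = 0.682 m: A³/T = 0.0484 — over.
At y = 0.579 m: A³/T = 0.02135 — matches.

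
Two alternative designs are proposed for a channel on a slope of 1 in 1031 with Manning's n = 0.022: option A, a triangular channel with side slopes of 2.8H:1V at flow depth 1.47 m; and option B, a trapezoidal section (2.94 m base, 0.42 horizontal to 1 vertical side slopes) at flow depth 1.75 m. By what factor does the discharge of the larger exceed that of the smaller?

1.32

Channel A: For a triangular section with side slope z = 2.8: A = zy² = 2.8×1.47² = 6.051 m²; P = 2y√(1+z²) = 2×1.47×2.973 = 8.741 m. Hydraulic radius R = A/P = 6.051/8.741 = 0.6922 m. Q_A = (1/0.022)·6.051·0.6922^(2/3)·√0.0009699 = 6.702 m³/s.
Channel B: With bottom width b = 2.94 m and side slope z = 0.42: A = (b + zy)y = (2.94 + 0.42×1.75)×1.75 = 6.431 m²; P = b + 2y√(1+z²) = 2.94 + 2×1.75×1.085 = 6.736 m. Hydraulic radius R = A/P = 6.431/6.736 = 0.9547 m. Q_B = (1/0.022)·6.431·0.9547^(2/3)·√0.0009699 = 8.827 m³/s.
The larger discharge is 8.827 m³/s and the smaller is 6.702 m³/s; the ratio is 1.32.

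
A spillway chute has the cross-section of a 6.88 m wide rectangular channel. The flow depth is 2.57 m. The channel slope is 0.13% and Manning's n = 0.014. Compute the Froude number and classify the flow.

Flow area A = b·y = 6.88 × 2.57 = 17.68 m². Wetted perimeter P = b + 2y = 6.88 + 2×2.57 = 12.02 m.
Hydraulic radius R = A/P = 17.68/12.02 = 1.471 m.
V = (1/n) R^(2/3) √S = (1/0.014) × 1.471^(2/3) × √0.0013 = 3.331 m/s. Hydraulic depth D_h = A/T = 17.68/6.88 = 2.57 m.
Froude number Fr = V/√(g·D_h) = 3.331/√(9.81×2.57) = 0.663, which is less than 1, so the flow is subcritical.

subcritical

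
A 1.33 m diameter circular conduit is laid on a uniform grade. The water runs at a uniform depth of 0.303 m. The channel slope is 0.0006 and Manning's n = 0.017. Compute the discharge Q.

For a circular section of diameter D = 1.33 m at depth y = 0.303 m, the central angle is θ = 2 arccos(1 − 2y/D) = 1.99 rad. Then A = (D²/8)(θ − sin θ) = 0.2382 m² and P = Dθ/2 = 1.324 m.
Hydraulic radius R = A/P = 0.2382/1.324 = 0.1799 m.
Manning's equation: Q = (1/n) A R^(2/3) S^(1/2) = (1/0.017) × 0.2382 × 0.1799^(2/3) × 0.0006^(1/2) = 0.109 m³/s.

Q = 0.109 m³/s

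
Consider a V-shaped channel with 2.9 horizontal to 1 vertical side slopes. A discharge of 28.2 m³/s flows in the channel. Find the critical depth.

At critical depth, Q² T / (g A³) = 1, i.e. A³/T = Q²/g = 28.2²/9.81 = 81.06.
Trying y = 2.16 m: A³/T = 197.7 — high.
Trying y = 1.29 m: A³/T = 15.02 — low.
Trying y = 1.81 m: A³/T = 81.69 — close enough.

y_c = 1.81 m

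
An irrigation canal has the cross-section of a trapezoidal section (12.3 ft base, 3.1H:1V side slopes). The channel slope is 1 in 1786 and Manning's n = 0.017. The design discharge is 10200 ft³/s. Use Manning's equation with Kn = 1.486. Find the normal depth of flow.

Manning's equation rearranged: A R^(2/3) = nQ / (1.486·√S) = 0.017 × 10200 / (1.486 × √0.0005599) = 4931.
Try y = 19.4 ft: A R^(2/3) = 6581 — over.
Try y = 11.8 ft: A R^(2/3) = 2002 — short.
Try y = 17.2 ft: A R^(2/3) = 4911 — ≈ 4931.

y_n = 17.2 ft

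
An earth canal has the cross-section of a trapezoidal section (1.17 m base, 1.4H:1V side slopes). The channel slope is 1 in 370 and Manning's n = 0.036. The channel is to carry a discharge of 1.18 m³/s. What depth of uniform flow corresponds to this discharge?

Manning's equation rearranged: A R^(2/3) = nQ / (1·√S) = 0.036 × 1.18 / (√0.002703) = 0.8171.
At y = 0.807 m: A R^(2/3) = 1.122 — too large.
At y = 0.591 m: A R^(2/3) = 0.6067 — too small.
At y = 0.688 m: A R^(2/3) = 0.8164 — close enough.

y_n = 0.688 m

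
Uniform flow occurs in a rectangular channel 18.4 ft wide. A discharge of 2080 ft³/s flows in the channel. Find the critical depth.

y_c = 7.35 ft

For a rectangular channel, critical depth y_c = (q²/g)^(1/3) where q = Q/b = 2080/18.4 = 113 ft²/s.
So y_c = (113²/32.2)^(1/3) = 7.35 ft.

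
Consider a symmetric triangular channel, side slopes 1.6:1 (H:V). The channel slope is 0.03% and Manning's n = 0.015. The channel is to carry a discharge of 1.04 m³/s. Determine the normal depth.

y_n = 0.999 m

Manning's equation rearranged: A R^(2/3) = nQ / (1·√S) = 0.015 × 1.04 / (√0.0003) = 0.9007.
Try y = 0.767 m: A R^(2/3) = 0.4451 — too small.
Try y = 0.999 m: A R^(2/3) = 0.9006 — ≈ 0.9007.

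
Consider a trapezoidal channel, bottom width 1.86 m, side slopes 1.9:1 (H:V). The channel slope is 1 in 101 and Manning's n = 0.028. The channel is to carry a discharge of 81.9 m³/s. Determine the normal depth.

Manning's equation rearranged: A R^(2/3) = nQ / (1·√S) = 0.028 × 81.9 / (√0.009901) = 23.05.
At y = 3.18 m: A R^(2/3) = 34.65 — high.
At y = 1.85 m: A R^(2/3) = 10.04 — low.
At y = 2.67 m: A R^(2/3) = 23.05 — close enough.

y_n = 2.67 m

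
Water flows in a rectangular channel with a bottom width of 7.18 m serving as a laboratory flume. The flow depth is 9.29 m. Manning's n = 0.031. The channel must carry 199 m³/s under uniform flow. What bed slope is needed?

Flow area A = b·y = 7.18 × 9.29 = 66.7 m². Wetted perimeter P = b + 2y = 7.18 + 2×9.29 = 25.76 m.
Hydraulic radius R = A/P = 66.7/25.76 = 2.589 m.
From Manning's equation, S = [nQ / (1 A R^(2/3))]² = [0.031 × 199 / (1 × 66.7 × 2.589^(2/3))]² = 0.00241.

S = 0.00241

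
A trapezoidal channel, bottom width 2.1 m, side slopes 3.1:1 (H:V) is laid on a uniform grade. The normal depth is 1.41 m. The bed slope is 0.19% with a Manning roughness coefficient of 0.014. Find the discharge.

Q = 24.7 m³/s

With bottom width b = 2.1 m and side slope z = 3.1: A = (b + zy)y = (2.1 + 3.1×1.41)×1.41 = 9.124 m²; P = b + 2y√(1+z²) = 2.1 + 2×1.41×3.257 = 11.29 m.
Hydraulic radius R = A/P = 9.124/11.29 = 0.8085 m.
Manning's equation: Q = (1/n) A R^(2/3) S^(1/2) = (1/0.014) × 9.124 × 0.8085^(2/3) × 0.0019^(1/2) = 24.7 m³/s.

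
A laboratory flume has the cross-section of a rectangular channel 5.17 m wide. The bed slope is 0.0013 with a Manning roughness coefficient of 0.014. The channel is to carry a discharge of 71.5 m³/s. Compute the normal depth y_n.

y_n = 3.98 m

Manning's equation rearranged: A R^(2/3) = nQ / (1·√S) = 0.014 × 71.5 / (√0.0013) = 27.76.
Try y = 3.39 m: A R^(2/3) = 22.62 — too small.
Try y = 3.98 m: A R^(2/3) = 27.76 — close enough.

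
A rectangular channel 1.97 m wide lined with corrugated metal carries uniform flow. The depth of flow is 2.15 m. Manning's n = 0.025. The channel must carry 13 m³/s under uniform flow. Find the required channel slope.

S = 0.00993

Flow area A = b·y = 1.97 × 2.15 = 4.236 m². Wetted perimeter P = b + 2y = 1.97 + 2×2.15 = 6.27 m.
Hydraulic radius R = A/P = 4.236/6.27 = 0.6755 m.
From Manning's equation, S = [nQ / (1 A R^(2/3))]² = [0.025 × 13 / (1 × 4.236 × 0.6755^(2/3))]² = 0.00993.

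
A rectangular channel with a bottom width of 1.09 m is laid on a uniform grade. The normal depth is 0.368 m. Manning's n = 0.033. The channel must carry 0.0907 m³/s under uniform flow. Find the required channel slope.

S = 0.00042

Flow area A = b·y = 1.09 × 0.368 = 0.4011 m². Wetted perimeter P = b + 2y = 1.09 + 2×0.368 = 1.826 m.
Hydraulic radius R = A/P = 0.4011/1.826 = 0.2197 m.
From Manning's equation, S = [nQ / (1 A R^(2/3))]² = [0.033 × 0.0907 / (1 × 0.4011 × 0.2197^(2/3))]² = 0.00042.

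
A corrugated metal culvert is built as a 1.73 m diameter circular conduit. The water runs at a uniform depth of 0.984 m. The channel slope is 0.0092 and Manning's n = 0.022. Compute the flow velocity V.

For a circular section of diameter D = 1.73 m at depth y = 0.984 m, the central angle is θ = 2 arccos(1 − 2y/D) = 3.418 rad. Then A = (D²/8)(θ − sin θ) = 1.381 m² and P = Dθ/2 = 2.956 m.
Hydraulic radius R = A/P = 1.381/2.956 = 0.467 m.
From Manning's equation, V = (1/n) R^(2/3) S^(1/2) = (1/0.022) × 0.467^(2/3) × 0.0092^(1/2) = 2.62 m/s.

V = 2.62 m/s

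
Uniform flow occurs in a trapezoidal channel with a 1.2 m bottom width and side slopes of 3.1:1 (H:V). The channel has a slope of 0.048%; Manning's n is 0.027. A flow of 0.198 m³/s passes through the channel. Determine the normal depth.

y_n = 0.316 m

Manning's equation rearranged: A R^(2/3) = nQ / (1·√S) = 0.027 × 0.198 / (√0.00048) = 0.244.
Trying y = 0.279 m: A R^(2/3) = 0.191 — short.
Trying y = 0.361 m: A R^(2/3) = 0.3195 — over.
Trying y = 0.316 m: A R^(2/3) = 0.2444 — close enough.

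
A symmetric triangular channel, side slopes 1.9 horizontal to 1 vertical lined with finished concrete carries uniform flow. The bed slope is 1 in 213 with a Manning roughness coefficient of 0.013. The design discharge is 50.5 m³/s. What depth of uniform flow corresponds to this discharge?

y_n = 2.25 m

Manning's equation rearranged: A R^(2/3) = nQ / (1·√S) = 0.013 × 50.5 / (√0.004695) = 9.581.
Trying y = 2.7 m: A R^(2/3) = 15.59 — too large.
Trying y = 1.89 m: A R^(2/3) = 6.024 — too small.
Trying y = 2.25 m: A R^(2/3) = 9.59 — matches.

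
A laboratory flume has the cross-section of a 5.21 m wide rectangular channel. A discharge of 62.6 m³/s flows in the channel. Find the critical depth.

For a rectangular channel, critical depth y_c = (q²/g)^(1/3) where q = Q/b = 62.6/5.21 = 12.02 m²/s.
So y_c = (12.02²/9.81)^(1/3) = 2.45 m.

y_c = 2.45 m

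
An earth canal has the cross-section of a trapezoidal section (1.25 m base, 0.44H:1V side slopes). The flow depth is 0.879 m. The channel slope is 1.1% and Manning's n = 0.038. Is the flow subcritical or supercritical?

subcritical

With bottom width b = 1.25 m and side slope z = 0.44: A = (b + zy)y = (1.25 + 0.44×0.879)×0.879 = 1.439 m²; P = b + 2y√(1+z²) = 1.25 + 2×0.879×1.093 = 3.171 m.
Hydraulic radius R = A/P = 1.439/3.171 = 0.4538 m.
V = (1/n) R^(2/3) √S = (1/0.038) × 0.4538^(2/3) × √0.011 = 1.63 m/s. Hydraulic depth D_h = A/T = 1.439/2.024 = 0.711 m.
Froude number Fr = V/√(g·D_h) = 1.63/√(9.81×0.711) = 0.617, which is less than 1, so the flow is subcritical.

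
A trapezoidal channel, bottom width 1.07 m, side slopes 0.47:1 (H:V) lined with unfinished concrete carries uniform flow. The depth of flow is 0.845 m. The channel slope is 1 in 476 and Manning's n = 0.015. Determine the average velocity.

With bottom width b = 1.07 m and side slope z = 0.47: A = (b + zy)y = (1.07 + 0.47×0.845)×0.845 = 1.24 m²; P = b + 2y√(1+z²) = 1.07 + 2×0.845×1.105 = 2.937 m.
Hydraulic radius R = A/P = 1.24/2.937 = 0.4221 m.
From Manning's equation, V = (1/n) R^(2/3) S^(1/2) = (1/0.015) × 0.4221^(2/3) × 0.002101^(1/2) = 1.72 m/s.

V = 1.72 m/s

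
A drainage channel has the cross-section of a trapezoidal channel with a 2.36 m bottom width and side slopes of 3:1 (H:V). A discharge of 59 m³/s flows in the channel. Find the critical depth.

At critical depth, Q² T / (g A³) = 1, i.e. A³/T = Q²/g = 59²/9.81 = 354.8.
Trying y = 1.5 m: A³/T = 95.91 — low.
Trying y = 2.56 m: A³/T = 958.2 — high.
Trying y = 2.04 m: A³/T = 354.6 — matches.

y_c = 2.04 m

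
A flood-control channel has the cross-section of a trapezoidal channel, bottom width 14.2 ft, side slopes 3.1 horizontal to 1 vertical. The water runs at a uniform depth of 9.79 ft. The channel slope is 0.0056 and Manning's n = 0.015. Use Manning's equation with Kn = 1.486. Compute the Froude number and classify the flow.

With bottom width b = 14.2 ft and side slope z = 3.1: A = (b + zy)y = (14.2 + 3.1×9.79)×9.79 = 436.1 ft²; P = b + 2y√(1+z²) = 14.2 + 2×9.79×3.257 = 77.98 ft.
Hydraulic radius R = A/P = 436.1/77.98 = 5.593 ft.
V = (1.486/n) R^(2/3) √S = (1.486/0.015) × 5.593^(2/3) × √0.0056 = 23.36 ft/s. Hydraulic depth D_h = A/T = 436.1/74.9 = 5.823 ft.
Froude number Fr = V/√(g·D_h) = 23.36/√(32.2×5.823) = 1.71, which is greater than 1, so the flow is supercritical.

supercritical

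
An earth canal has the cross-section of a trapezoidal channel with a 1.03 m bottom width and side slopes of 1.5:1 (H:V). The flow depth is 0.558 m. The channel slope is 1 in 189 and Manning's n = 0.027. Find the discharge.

Q = 1.37 m³/s

With bottom width b = 1.03 m and side slope z = 1.5: A = (b + zy)y = (1.03 + 1.5×0.558)×0.558 = 1.042 m²; P = b + 2y√(1+z²) = 1.03 + 2×0.558×1.803 = 3.042 m.
Hydraulic radius R = A/P = 1.042/3.042 = 0.3425 m.
Manning's equation: Q = (1/n) A R^(2/3) S^(1/2) = (1/0.027) × 1.042 × 0.3425^(2/3) × 0.005291^(1/2) = 1.37 m³/s.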